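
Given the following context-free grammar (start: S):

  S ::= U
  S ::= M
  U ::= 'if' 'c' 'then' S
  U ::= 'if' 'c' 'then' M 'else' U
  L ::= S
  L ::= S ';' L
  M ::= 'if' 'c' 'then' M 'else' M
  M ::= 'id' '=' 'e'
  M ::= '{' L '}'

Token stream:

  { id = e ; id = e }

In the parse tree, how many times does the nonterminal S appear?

3

[S [M { [L [S [M id = e]] ; [L [S [M id = e]]]] }]]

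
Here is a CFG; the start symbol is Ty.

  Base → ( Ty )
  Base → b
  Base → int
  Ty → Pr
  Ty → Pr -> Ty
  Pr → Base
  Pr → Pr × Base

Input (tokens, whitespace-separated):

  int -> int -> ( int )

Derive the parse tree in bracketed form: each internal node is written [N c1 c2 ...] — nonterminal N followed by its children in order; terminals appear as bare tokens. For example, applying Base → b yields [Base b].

Ty
Pr -> Ty
Base -> Ty
int -> Ty
int -> Pr -> Ty
int -> Base -> Ty
int -> int -> Ty
int -> int -> Pr
int -> int -> Base
int -> int -> ( Ty )
int -> int -> ( Pr )
int -> int -> ( Base )
int -> int -> ( int )

[Ty [Pr [Base int]] -> [Ty [Pr [Base int]] -> [Ty [Pr [Base ( [Ty [Pr [Base int]]] )]]]]]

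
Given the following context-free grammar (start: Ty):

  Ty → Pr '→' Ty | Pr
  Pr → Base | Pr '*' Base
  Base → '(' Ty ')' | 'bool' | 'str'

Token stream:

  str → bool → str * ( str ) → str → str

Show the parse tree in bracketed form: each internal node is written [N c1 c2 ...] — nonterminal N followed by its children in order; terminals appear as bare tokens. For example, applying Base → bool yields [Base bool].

Ty
Pr → Ty
Base → Ty
str → Ty
str → Pr → Ty
str → Base → Ty
str → bool → Ty
str → bool → Pr → Ty
str → bool → Pr * Base → Ty
str → bool → Base * Base → Ty
str → bool → str * Base → Ty
str → bool → str * ( Ty ) → Ty
str → bool → str * ( Pr ) → Ty
str → bool → str * ( Base ) → Ty
str → bool → str * ( str ) → Ty
str → bool → str * ( str ) → Pr → Ty
str → bool → str * ( str ) → Base → Ty
str → bool → str * ( str ) → str → Ty
str → bool → str * ( str ) → str → Pr
str → bool → str * ( str ) → str → Base
str → bool → str * ( str ) → str → str

[Ty [Pr [Base str]] → [Ty [Pr [Base bool]] → [Ty [Pr [Pr [Base str]] * [Base ( [Ty [Pr [Base str]]] )]] → [Ty [Pr [Base str]] → [Ty [Pr [Base str]]]]]]]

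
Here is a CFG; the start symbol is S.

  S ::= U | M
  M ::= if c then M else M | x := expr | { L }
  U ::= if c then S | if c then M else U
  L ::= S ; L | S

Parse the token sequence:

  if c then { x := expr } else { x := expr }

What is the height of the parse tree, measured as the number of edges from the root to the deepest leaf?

[S [M if c then [M { [L [S [M x := expr]]] }] else [M { [L [S [M x := expr]]] }]]]

6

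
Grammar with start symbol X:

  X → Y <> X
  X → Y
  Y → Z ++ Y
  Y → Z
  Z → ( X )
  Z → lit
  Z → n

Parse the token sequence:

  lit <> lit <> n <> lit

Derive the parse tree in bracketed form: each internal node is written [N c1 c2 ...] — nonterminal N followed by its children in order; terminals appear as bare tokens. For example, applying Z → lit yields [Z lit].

X
Y <> X
Z <> X
lit <> X
lit <> Y <> X
lit <> Z <> X
lit <> lit <> X
lit <> lit <> Y <> X
lit <> lit <> Z <> X
lit <> lit <> n <> X
lit <> lit <> n <> Y
lit <> lit <> n <> Z
lit <> lit <> n <> lit

[X [Y [Z lit]] <> [X [Y [Z lit]] <> [X [Y [Z n]] <> [X [Y [Z lit]]]]]]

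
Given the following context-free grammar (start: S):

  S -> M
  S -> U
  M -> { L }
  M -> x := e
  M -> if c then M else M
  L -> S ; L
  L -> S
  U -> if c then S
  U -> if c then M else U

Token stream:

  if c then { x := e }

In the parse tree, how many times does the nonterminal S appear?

3

[S [U if c then [S [M { [L [S [M x := e]]] }]]]]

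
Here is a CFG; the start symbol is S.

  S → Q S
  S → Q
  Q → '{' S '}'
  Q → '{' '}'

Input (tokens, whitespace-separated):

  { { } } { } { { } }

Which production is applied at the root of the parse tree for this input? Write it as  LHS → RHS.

[S [Q { [S [Q { }]] }] [S [Q { }] [S [Q { [S [Q { }]] }]]]]

S → Q S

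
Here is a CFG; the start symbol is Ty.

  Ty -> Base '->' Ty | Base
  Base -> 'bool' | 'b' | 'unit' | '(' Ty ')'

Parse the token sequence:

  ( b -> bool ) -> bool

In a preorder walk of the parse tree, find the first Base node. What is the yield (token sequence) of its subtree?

( b -> bool )

[Ty [Base ( [Ty [Base b] -> [Ty [Base bool]]] )] -> [Ty [Base bool]]]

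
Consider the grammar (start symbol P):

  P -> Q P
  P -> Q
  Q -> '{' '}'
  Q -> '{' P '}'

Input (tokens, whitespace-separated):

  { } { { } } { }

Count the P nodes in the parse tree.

[P [Q { }] [P [Q { [P [Q { }]] }] [P [Q { }]]]]

4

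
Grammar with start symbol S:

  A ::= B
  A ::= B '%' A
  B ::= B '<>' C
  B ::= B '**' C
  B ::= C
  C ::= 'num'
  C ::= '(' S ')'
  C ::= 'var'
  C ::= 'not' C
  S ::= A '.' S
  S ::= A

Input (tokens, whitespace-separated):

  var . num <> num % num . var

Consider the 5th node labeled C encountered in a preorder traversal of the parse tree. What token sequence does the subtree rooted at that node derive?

var

[S [A [B [C var]]] . [S [A [B [B [C num]] <> [C num]] % [A [B [C num]]]] . [S [A [B [C var]]]]]]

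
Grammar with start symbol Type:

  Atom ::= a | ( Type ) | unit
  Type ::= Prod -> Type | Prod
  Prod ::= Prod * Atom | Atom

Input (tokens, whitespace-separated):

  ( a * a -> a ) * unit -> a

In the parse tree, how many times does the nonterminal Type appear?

[Type [Prod [Prod [Atom ( [Type [Prod [Prod [Atom a]] * [Atom a]] -> [Type [Prod [Atom a]]]] )]] * [Atom unit]] -> [Type [Prod [Atom a]]]]

4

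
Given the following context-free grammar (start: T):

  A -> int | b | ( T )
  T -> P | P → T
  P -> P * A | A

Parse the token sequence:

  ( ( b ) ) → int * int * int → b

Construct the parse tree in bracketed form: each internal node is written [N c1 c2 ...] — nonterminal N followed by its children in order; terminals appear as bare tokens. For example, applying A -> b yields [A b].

[T [P [A ( [T [P [A ( [T [P [A b]]] )]]] )]] → [T [P [P [P [A int]] * [A int]] * [A int]] → [T [P [A b]]]]]

T
P → T
A → T
( T ) → T
( P ) → T
( A ) → T
( ( T ) ) → T
( ( P ) ) → T
( ( A ) ) → T
( ( b ) ) → T
( ( b ) ) → P → T
( ( b ) ) → P * A → T
( ( b ) ) → P * A * A → T
( ( b ) ) → A * A * A → T
( ( b ) ) → int * A * A → T
( ( b ) ) → int * int * A → T
( ( b ) ) → int * int * int → T
( ( b ) ) → int * int * int → P
( ( b ) ) → int * int * int → A
( ( b ) ) → int * int * int → b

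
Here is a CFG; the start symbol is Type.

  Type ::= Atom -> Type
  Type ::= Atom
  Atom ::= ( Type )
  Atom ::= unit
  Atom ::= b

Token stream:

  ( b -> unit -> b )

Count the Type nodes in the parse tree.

[Type [Atom ( [Type [Atom b] -> [Type [Atom unit] -> [Type [Atom b]]]] )]]

4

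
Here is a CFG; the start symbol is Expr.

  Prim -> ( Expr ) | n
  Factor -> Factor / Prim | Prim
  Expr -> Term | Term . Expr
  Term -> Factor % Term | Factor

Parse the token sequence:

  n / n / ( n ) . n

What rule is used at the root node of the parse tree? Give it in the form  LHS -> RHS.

[Expr [Term [Factor [Factor [Factor [Prim n]] / [Prim n]] / [Prim ( [Expr [Term [Factor [Prim n]]]] )]]] . [Expr [Term [Factor [Prim n]]]]]

Expr -> Term . Expr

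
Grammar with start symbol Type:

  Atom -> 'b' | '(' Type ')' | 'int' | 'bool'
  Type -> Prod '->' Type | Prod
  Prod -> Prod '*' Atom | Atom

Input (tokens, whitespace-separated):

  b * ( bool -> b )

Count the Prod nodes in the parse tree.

4

[Type [Prod [Prod [Atom b]] * [Atom ( [Type [Prod [Atom bool]] -> [Type [Prod [Atom b]]]] )]]]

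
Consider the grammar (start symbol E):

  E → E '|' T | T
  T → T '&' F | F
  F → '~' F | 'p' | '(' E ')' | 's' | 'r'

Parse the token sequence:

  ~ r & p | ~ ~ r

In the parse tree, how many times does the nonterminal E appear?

[E [E [T [T [F ~ [F r]]] & [F p]]] | [T [F ~ [F ~ [F r]]]]]

2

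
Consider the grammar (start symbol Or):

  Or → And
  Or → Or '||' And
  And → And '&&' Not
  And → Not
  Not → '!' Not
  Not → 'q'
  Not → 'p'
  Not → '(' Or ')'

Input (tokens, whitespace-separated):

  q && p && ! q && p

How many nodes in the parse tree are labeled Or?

1

[Or [And [And [And [And [Not q]] && [Not p]] && [Not ! [Not q]]] && [Not p]]]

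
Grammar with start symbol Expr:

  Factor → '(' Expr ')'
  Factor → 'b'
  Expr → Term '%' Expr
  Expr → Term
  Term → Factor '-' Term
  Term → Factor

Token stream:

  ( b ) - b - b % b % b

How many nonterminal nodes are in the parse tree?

[Expr [Term [Factor ( [Expr [Term [Factor b]]] )] - [Term [Factor b] - [Term [Factor b]]]] % [Expr [Term [Factor b]] % [Expr [Term [Factor b]]]]]

16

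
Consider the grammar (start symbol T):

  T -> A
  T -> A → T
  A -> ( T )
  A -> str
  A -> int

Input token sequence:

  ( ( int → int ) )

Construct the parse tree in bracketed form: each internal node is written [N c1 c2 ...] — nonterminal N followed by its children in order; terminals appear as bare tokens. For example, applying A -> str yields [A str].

[T [A ( [T [A ( [T [A int] → [T [A int]]] )]] )]]

T
A
( T )
( A )
( ( T ) )
( ( A → T ) )
( ( int → T ) )
( ( int → A ) )
( ( int → int ) )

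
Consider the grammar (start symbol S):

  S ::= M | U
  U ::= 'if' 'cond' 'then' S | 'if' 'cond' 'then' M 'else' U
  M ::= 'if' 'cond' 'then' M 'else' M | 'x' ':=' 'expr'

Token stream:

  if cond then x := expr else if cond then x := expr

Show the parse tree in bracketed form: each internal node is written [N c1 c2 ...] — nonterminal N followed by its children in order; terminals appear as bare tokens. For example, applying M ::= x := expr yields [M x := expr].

S
U
if cond then M else U
if cond then x := expr else U
if cond then x := expr else if cond then S
if cond then x := expr else if cond then M
if cond then x := expr else if cond then x := expr

[S [U if cond then [M x := expr] else [U if cond then [S [M x := expr]]]]]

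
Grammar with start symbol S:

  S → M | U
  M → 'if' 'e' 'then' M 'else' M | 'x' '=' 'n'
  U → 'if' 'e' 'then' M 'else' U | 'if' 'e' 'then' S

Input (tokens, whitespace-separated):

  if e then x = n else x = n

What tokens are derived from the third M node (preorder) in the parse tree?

[S [M if e then [M x = n] else [M x = n]]]

x = n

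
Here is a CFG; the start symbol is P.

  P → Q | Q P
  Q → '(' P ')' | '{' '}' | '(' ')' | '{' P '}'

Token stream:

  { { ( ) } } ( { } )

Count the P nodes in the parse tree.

5

[P [Q { [P [Q { [P [Q ( )]] }]] }] [P [Q ( [P [Q { }]] )]]]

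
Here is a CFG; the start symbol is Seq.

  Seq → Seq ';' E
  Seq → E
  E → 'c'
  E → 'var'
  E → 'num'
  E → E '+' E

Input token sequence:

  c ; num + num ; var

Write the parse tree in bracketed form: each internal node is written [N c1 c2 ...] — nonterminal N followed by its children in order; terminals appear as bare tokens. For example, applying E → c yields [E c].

Seq
Seq ; E
Seq ; E ; E
E ; E ; E
c ; E ; E
c ; E + E ; E
c ; num + E ; E
c ; num + num ; E
c ; num + num ; var

[Seq [Seq [Seq [E c]] ; [E [E num] + [E num]]] ; [E var]]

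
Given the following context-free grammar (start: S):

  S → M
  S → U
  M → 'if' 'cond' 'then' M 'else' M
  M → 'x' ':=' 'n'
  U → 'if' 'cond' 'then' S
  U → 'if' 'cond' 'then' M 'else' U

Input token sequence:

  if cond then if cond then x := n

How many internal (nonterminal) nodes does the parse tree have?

6

[S [U if cond then [S [U if cond then [S [M x := n]]]]]]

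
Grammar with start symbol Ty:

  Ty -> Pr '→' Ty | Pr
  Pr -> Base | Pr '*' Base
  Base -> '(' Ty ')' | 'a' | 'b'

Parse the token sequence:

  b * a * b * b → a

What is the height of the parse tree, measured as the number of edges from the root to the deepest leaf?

6

[Ty [Pr [Pr [Pr [Pr [Base b]] * [Base a]] * [Base b]] * [Base b]] → [Ty [Pr [Base a]]]]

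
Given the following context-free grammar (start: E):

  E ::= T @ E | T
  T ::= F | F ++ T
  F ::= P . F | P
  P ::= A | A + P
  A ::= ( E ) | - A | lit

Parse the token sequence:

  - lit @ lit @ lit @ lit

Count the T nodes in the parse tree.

[E [T [F [P [A - [A lit]]]]] @ [E [T [F [P [A lit]]]] @ [E [T [F [P [A lit]]]] @ [E [T [F [P [A lit]]]]]]]]

4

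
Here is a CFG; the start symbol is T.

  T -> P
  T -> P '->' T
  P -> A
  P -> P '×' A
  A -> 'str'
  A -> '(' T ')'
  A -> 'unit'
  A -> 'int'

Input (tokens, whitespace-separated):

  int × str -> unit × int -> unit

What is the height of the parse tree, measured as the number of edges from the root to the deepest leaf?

[T [P [P [A int]] × [A str]] -> [T [P [P [A unit]] × [A int]] -> [T [P [A unit]]]]]

5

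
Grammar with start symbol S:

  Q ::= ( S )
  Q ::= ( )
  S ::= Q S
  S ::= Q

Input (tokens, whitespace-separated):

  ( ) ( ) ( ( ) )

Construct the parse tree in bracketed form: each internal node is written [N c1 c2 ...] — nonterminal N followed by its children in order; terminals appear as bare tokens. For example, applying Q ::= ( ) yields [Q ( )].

[S [Q ( )] [S [Q ( )] [S [Q ( [S [Q ( )]] )]]]]

S
Q S
( ) S
( ) Q S
( ) ( ) S
( ) ( ) Q
( ) ( ) ( S )
( ) ( ) ( Q )
( ) ( ) ( ( ) )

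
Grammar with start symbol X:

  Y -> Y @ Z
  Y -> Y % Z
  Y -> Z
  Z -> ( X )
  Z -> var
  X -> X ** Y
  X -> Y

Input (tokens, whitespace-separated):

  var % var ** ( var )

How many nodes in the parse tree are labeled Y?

4

[X [X [Y [Y [Z var]] % [Z var]]] ** [Y [Z ( [X [Y [Z var]]] )]]]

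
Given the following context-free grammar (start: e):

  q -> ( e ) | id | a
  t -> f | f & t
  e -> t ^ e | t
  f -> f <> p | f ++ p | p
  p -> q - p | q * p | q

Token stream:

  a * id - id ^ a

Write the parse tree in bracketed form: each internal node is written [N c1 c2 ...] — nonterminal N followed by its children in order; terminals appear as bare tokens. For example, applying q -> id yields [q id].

[e [t [f [p [q a] * [p [q id] - [p [q id]]]]]] ^ [e [t [f [p [q a]]]]]]

e
t ^ e
f ^ e
p ^ e
q * p ^ e
a * p ^ e
a * q - p ^ e
a * id - p ^ e
a * id - q ^ e
a * id - id ^ e
a * id - id ^ t
a * id - id ^ f
a * id - id ^ p
a * id - id ^ q
a * id - id ^ a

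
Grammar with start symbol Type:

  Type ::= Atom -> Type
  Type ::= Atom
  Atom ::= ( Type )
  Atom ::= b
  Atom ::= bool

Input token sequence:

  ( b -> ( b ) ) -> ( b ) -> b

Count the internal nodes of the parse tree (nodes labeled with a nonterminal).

[Type [Atom ( [Type [Atom b] -> [Type [Atom ( [Type [Atom b]] )]]] )] -> [Type [Atom ( [Type [Atom b]] )] -> [Type [Atom b]]]]

14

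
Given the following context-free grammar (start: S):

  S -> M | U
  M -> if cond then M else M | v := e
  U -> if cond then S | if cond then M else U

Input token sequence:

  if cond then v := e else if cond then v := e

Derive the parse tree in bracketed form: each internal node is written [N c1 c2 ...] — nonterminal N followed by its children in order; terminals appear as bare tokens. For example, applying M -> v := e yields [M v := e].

S
U
if cond then M else U
if cond then v := e else U
if cond then v := e else if cond then S
if cond then v := e else if cond then M
if cond then v := e else if cond then v := e

[S [U if cond then [M v := e] else [U if cond then [S [M v := e]]]]]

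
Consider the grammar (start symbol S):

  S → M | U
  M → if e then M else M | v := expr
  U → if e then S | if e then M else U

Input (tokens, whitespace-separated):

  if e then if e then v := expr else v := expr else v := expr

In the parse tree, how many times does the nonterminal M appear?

[S [M if e then [M if e then [M v := expr] else [M v := expr]] else [M v := expr]]]

5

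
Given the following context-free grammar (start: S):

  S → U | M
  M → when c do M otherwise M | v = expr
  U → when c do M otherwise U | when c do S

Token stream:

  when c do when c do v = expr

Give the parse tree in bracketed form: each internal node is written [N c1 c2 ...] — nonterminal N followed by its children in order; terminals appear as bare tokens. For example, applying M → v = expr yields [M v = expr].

S
U
when c do S
when c do U
when c do when c do S
when c do when c do M
when c do when c do v = expr

[S [U when c do [S [U when c do [S [M v = expr]]]]]]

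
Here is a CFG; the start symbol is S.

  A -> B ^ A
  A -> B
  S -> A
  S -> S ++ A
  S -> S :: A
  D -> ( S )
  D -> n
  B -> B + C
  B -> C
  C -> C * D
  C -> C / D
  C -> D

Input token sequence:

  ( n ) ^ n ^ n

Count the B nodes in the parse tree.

[S [A [B [C [D ( [S [A [B [C [D n]]]]] )]]] ^ [A [B [C [D n]]] ^ [A [B [C [D n]]]]]]]

4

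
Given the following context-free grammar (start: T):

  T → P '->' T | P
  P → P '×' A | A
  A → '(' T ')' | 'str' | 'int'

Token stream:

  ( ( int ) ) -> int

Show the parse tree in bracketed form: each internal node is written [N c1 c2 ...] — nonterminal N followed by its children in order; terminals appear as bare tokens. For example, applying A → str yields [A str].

T
P -> T
A -> T
( T ) -> T
( P ) -> T
( A ) -> T
( ( T ) ) -> T
( ( P ) ) -> T
( ( A ) ) -> T
( ( int ) ) -> T
( ( int ) ) -> P
( ( int ) ) -> A
( ( int ) ) -> int

[T [P [A ( [T [P [A ( [T [P [A int]]] )]]] )]] -> [T [P [A int]]]]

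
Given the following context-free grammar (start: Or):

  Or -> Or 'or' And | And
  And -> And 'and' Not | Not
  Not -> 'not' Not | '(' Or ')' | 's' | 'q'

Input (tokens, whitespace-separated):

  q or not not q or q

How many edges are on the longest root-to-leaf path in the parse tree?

[Or [Or [Or [And [Not q]]] or [And [Not not [Not not [Not q]]]]] or [And [Not q]]]

6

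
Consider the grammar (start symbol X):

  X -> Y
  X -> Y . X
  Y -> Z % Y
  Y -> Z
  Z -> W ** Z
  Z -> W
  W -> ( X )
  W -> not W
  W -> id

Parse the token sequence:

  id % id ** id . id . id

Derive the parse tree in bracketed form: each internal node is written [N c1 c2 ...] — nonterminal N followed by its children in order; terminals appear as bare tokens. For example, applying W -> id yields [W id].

[X [Y [Z [W id]] % [Y [Z [W id] ** [Z [W id]]]]] . [X [Y [Z [W id]]] . [X [Y [Z [W id]]]]]]

X
Y . X
Z % Y . X
W % Y . X
id % Y . X
id % Z . X
id % W ** Z . X
id % id ** Z . X
id % id ** W . X
id % id ** id . X
id % id ** id . Y . X
id % id ** id . Z . X
id % id ** id . W . X
id % id ** id . id . X
id % id ** id . id . Y
id % id ** id . id . Z
id % id ** id . id . W
id % id ** id . id . id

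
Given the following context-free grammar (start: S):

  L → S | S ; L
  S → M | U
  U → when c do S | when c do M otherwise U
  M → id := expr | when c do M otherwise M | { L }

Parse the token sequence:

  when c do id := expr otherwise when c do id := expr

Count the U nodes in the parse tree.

2

[S [U when c do [M id := expr] otherwise [U when c do [S [M id := expr]]]]]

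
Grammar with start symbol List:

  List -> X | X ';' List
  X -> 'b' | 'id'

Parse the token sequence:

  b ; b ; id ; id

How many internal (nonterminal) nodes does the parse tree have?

[List [X b] ; [List [X b] ; [List [X id] ; [List [X id]]]]]

8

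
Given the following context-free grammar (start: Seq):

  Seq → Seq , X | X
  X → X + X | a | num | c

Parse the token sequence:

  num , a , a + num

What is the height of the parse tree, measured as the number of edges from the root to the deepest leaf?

4

[Seq [Seq [Seq [X num]] , [X a]] , [X [X a] + [X num]]]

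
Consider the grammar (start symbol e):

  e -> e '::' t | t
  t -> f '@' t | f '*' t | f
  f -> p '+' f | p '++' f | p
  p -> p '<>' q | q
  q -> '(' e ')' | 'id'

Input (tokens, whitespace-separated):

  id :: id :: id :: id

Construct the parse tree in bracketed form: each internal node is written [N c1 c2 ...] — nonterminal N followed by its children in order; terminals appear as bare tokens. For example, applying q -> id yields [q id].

[e [e [e [e [t [f [p [q id]]]]] :: [t [f [p [q id]]]]] :: [t [f [p [q id]]]]] :: [t [f [p [q id]]]]]

e
e :: t
e :: t :: t
e :: t :: t :: t
t :: t :: t :: t
f :: t :: t :: t
p :: t :: t :: t
q :: t :: t :: t
id :: t :: t :: t
id :: f :: t :: t
id :: p :: t :: t
id :: q :: t :: t
id :: id :: t :: t
id :: id :: f :: t
id :: id :: p :: t
id :: id :: q :: t
id :: id :: id :: t
id :: id :: id :: f
id :: id :: id :: p
id :: id :: id :: q
id :: id :: id :: id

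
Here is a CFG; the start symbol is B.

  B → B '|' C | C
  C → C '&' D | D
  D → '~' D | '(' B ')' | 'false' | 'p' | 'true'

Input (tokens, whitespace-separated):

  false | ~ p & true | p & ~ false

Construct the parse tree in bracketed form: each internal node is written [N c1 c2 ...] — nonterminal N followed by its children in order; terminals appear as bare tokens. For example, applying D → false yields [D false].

[B [B [B [C [D false]]] | [C [C [D ~ [D p]]] & [D true]]] | [C [C [D p]] & [D ~ [D false]]]]

B
B | C
B | C | C
C | C | C
D | C | C
false | C | C
false | C & D | C
false | D & D | C
false | ~ D & D | C
false | ~ p & D | C
false | ~ p & true | C
false | ~ p & true | C & D
false | ~ p & true | D & D
false | ~ p & true | p & D
false | ~ p & true | p & ~ D
false | ~ p & true | p & ~ false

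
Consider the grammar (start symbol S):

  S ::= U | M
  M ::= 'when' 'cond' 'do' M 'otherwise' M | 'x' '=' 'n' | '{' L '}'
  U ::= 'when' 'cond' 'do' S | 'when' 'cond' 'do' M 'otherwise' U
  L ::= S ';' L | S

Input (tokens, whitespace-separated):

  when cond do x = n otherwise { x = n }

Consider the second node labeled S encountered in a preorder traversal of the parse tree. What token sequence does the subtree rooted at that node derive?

x = n

[S [M when cond do [M x = n] otherwise [M { [L [S [M x = n]]] }]]]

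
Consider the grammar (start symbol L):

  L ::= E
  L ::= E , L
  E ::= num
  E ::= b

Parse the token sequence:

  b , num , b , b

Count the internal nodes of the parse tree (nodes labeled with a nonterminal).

8

[L [E b] , [L [E num] , [L [E b] , [L [E b]]]]]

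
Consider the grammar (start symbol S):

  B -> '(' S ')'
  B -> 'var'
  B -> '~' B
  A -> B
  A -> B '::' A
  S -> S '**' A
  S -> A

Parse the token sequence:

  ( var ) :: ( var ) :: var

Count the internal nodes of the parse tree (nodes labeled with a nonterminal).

13

[S [A [B ( [S [A [B var]]] )] :: [A [B ( [S [A [B var]]] )] :: [A [B var]]]]]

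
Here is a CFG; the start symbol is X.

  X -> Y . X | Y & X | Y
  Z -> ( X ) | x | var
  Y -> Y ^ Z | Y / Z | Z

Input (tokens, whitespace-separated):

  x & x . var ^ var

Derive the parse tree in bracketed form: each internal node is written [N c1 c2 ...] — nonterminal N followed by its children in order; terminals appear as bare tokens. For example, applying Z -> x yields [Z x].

[X [Y [Z x]] & [X [Y [Z x]] . [X [Y [Y [Z var]] ^ [Z var]]]]]

X
Y & X
Z & X
x & X
x & Y . X
x & Z . X
x & x . X
x & x . Y
x & x . Y ^ Z
x & x . Z ^ Z
x & x . var ^ Z
x & x . var ^ var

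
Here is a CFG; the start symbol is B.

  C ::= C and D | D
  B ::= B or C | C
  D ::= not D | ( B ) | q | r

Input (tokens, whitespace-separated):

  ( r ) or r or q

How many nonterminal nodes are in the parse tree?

[B [B [B [C [D ( [B [C [D r]]] )]]] or [C [D r]]] or [C [D q]]]

12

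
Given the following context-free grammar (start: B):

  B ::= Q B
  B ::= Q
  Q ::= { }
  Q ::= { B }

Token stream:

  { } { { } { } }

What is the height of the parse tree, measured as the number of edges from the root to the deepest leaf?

6

[B [Q { }] [B [Q { [B [Q { }] [B [Q { }]]] }]]]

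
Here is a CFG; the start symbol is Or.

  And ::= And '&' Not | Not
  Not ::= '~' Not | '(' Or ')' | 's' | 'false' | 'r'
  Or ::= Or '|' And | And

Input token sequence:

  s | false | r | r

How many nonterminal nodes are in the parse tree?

12

[Or [Or [Or [Or [And [Not s]]] | [And [Not false]]] | [And [Not r]]] | [And [Not r]]]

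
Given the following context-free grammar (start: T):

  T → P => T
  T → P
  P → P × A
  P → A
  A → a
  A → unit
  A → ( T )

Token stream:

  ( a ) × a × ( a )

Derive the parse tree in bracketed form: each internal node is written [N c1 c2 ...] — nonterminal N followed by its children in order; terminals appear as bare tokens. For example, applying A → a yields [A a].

[T [P [P [P [A ( [T [P [A a]]] )]] × [A a]] × [A ( [T [P [A a]]] )]]]

T
P
P × A
P × A × A
A × A × A
( T ) × A × A
( P ) × A × A
( A ) × A × A
( a ) × A × A
( a ) × a × A
( a ) × a × ( T )
( a ) × a × ( P )
( a ) × a × ( A )
( a ) × a × ( a )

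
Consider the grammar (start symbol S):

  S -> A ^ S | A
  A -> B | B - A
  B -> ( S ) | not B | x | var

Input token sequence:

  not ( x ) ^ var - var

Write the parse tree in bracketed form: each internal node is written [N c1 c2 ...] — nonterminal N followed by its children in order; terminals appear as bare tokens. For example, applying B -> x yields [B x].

S
A ^ S
B ^ S
not B ^ S
not ( S ) ^ S
not ( A ) ^ S
not ( B ) ^ S
not ( x ) ^ S
not ( x ) ^ A
not ( x ) ^ B - A
not ( x ) ^ var - A
not ( x ) ^ var - B
not ( x ) ^ var - var

[S [A [B not [B ( [S [A [B x]]] )]]] ^ [S [A [B var] - [A [B var]]]]]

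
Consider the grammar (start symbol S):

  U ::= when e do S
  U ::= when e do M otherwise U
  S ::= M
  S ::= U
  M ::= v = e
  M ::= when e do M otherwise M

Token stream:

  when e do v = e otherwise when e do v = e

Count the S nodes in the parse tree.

[S [U when e do [M v = e] otherwise [U when e do [S [M v = e]]]]]

2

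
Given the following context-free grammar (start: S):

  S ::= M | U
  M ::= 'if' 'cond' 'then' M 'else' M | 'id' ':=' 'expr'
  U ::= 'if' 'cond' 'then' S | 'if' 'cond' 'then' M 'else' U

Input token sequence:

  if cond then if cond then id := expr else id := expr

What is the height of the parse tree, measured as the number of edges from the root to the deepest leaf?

5

[S [U if cond then [S [M if cond then [M id := expr] else [M id := expr]]]]]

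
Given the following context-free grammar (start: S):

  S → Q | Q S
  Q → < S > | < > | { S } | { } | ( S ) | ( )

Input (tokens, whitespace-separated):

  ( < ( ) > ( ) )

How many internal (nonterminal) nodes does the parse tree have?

[S [Q ( [S [Q < [S [Q ( )]] >] [S [Q ( )]]] )]]

8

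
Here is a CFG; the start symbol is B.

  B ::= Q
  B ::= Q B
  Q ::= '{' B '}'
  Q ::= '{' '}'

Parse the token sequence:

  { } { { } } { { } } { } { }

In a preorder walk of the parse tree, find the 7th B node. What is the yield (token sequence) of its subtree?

[B [Q { }] [B [Q { [B [Q { }]] }] [B [Q { [B [Q { }]] }] [B [Q { }] [B [Q { }]]]]]]

{ }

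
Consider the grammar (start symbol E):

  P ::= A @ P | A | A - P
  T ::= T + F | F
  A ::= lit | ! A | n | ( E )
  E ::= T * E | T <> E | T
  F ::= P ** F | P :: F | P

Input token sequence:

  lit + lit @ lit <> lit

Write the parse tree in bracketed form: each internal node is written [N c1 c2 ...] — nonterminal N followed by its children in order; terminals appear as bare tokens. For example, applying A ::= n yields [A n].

[E [T [T [F [P [A lit]]]] + [F [P [A lit] @ [P [A lit]]]]] <> [E [T [F [P [A lit]]]]]]

E
T <> E
T + F <> E
F + F <> E
P + F <> E
A + F <> E
lit + F <> E
lit + P <> E
lit + A @ P <> E
lit + lit @ P <> E
lit + lit @ A <> E
lit + lit @ lit <> E
lit + lit @ lit <> T
lit + lit @ lit <> F
lit + lit @ lit <> P
lit + lit @ lit <> A
lit + lit @ lit <> lit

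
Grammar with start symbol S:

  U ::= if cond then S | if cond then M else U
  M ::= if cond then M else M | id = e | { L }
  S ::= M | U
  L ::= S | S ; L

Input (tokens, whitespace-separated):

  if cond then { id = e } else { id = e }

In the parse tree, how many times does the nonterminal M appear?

5

[S [M if cond then [M { [L [S [M id = e]]] }] else [M { [L [S [M id = e]]] }]]]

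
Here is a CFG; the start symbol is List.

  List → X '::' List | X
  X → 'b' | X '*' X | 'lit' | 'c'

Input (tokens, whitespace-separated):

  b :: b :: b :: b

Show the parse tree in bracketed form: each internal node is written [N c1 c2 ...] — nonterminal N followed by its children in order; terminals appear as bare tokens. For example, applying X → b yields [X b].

[List [X b] :: [List [X b] :: [List [X b] :: [List [X b]]]]]

List
X :: List
b :: List
b :: X :: List
b :: b :: List
b :: b :: X :: List
b :: b :: b :: List
b :: b :: b :: X
b :: b :: b :: b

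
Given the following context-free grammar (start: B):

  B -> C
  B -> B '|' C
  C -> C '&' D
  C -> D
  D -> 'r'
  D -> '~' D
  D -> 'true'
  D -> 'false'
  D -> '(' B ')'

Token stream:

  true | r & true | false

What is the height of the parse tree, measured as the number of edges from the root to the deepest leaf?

[B [B [B [C [D true]]] | [C [C [D r]] & [D true]]] | [C [D false]]]

5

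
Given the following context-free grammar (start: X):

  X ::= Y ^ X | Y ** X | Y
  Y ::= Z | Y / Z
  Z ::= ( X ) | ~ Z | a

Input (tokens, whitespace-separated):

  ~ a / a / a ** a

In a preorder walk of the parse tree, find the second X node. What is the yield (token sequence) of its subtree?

[X [Y [Y [Y [Z ~ [Z a]]] / [Z a]] / [Z a]] ** [X [Y [Z a]]]]

a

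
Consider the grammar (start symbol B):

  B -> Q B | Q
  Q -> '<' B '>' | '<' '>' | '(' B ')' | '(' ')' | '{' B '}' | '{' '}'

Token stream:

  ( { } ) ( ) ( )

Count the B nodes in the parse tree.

[B [Q ( [B [Q { }]] )] [B [Q ( )] [B [Q ( )]]]]

4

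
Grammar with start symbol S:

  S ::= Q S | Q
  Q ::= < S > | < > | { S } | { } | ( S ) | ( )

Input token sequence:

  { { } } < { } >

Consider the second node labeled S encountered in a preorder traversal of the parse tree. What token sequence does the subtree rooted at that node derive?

{ }

[S [Q { [S [Q { }]] }] [S [Q < [S [Q { }]] >]]]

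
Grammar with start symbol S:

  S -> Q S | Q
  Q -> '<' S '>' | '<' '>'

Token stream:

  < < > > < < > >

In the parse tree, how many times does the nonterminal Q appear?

[S [Q < [S [Q < >]] >] [S [Q < [S [Q < >]] >]]]

4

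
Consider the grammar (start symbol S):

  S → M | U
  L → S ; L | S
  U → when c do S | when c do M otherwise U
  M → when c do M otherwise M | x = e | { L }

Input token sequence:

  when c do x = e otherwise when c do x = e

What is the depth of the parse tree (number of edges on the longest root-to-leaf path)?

[S [U when c do [M x = e] otherwise [U when c do [S [M x = e]]]]]

5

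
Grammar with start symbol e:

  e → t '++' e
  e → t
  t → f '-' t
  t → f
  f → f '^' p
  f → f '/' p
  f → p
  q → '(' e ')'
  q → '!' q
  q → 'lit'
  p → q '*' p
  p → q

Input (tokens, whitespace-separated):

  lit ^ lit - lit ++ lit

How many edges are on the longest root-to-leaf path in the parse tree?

[e [t [f [f [p [q lit]]] ^ [p [q lit]]] - [t [f [p [q lit]]]]] ++ [e [t [f [p [q lit]]]]]]

6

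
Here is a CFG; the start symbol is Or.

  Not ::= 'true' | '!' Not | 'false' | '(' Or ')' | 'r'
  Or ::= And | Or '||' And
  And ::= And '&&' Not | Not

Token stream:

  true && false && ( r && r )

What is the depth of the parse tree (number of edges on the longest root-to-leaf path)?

[Or [And [And [And [Not true]] && [Not false]] && [Not ( [Or [And [And [Not r]] && [Not r]]] )]]]

7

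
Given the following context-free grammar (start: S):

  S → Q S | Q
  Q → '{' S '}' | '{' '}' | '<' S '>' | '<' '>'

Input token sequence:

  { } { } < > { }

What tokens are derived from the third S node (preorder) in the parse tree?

< > { }

[S [Q { }] [S [Q { }] [S [Q < >] [S [Q { }]]]]]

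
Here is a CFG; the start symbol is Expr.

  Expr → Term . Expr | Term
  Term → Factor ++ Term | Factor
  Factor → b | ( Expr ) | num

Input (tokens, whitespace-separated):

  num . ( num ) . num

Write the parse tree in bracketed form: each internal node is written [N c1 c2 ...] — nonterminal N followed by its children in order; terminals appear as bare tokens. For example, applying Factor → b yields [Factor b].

[Expr [Term [Factor num]] . [Expr [Term [Factor ( [Expr [Term [Factor num]]] )]] . [Expr [Term [Factor num]]]]]

Expr
Term . Expr
Factor . Expr
num . Expr
num . Term . Expr
num . Factor . Expr
num . ( Expr ) . Expr
num . ( Term ) . Expr
num . ( Factor ) . Expr
num . ( num ) . Expr
num . ( num ) . Term
num . ( num ) . Factor
num . ( num ) . num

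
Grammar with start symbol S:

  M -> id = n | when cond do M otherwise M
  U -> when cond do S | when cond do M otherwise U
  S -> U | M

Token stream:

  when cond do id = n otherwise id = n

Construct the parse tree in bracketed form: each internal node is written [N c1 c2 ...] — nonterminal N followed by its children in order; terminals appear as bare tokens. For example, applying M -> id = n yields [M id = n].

S
M
when cond do M otherwise M
when cond do id = n otherwise M
when cond do id = n otherwise id = n

[S [M when cond do [M id = n] otherwise [M id = n]]]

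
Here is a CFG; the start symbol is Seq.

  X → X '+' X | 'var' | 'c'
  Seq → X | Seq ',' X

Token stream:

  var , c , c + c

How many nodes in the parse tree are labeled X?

[Seq [Seq [Seq [X var]] , [X c]] , [X [X c] + [X c]]]

5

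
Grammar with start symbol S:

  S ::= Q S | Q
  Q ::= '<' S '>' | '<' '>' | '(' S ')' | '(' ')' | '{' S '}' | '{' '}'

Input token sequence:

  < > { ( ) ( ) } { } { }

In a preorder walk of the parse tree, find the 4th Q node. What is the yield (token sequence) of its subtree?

[S [Q < >] [S [Q { [S [Q ( )] [S [Q ( )]]] }] [S [Q { }] [S [Q { }]]]]]

( )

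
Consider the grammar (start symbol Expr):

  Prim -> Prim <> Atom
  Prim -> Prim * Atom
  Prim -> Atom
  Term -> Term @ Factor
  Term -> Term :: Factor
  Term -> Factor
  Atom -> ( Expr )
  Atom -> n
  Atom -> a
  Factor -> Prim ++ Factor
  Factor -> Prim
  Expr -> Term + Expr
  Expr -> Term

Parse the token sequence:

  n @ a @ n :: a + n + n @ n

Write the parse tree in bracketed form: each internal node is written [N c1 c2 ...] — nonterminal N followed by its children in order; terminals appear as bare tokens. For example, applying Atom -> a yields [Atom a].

[Expr [Term [Term [Term [Term [Factor [Prim [Atom n]]]] @ [Factor [Prim [Atom a]]]] @ [Factor [Prim [Atom n]]]] :: [Factor [Prim [Atom a]]]] + [Expr [Term [Factor [Prim [Atom n]]]] + [Expr [Term [Term [Factor [Prim [Atom n]]]] @ [Factor [Prim [Atom n]]]]]]]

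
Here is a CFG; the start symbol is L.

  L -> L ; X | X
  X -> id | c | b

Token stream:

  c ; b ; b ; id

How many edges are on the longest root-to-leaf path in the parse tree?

5

[L [L [L [L [X c]] ; [X b]] ; [X b]] ; [X id]]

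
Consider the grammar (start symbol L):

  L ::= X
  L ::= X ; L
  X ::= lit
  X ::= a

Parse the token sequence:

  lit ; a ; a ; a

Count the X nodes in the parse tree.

[L [X lit] ; [L [X a] ; [L [X a] ; [L [X a]]]]]

4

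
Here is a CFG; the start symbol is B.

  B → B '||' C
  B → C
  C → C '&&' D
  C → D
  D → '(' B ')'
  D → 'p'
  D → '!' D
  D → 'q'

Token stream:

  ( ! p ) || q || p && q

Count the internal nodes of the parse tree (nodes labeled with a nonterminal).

15

[B [B [B [C [D ( [B [C [D ! [D p]]]] )]]] || [C [D q]]] || [C [C [D p]] && [D q]]]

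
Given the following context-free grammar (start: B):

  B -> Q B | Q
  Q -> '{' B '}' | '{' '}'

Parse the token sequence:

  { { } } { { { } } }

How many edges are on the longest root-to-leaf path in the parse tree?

7

[B [Q { [B [Q { }]] }] [B [Q { [B [Q { [B [Q { }]] }]] }]]]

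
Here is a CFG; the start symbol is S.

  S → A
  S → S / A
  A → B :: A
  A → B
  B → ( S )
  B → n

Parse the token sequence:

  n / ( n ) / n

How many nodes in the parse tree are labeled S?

[S [S [S [A [B n]]] / [A [B ( [S [A [B n]]] )]]] / [A [B n]]]

4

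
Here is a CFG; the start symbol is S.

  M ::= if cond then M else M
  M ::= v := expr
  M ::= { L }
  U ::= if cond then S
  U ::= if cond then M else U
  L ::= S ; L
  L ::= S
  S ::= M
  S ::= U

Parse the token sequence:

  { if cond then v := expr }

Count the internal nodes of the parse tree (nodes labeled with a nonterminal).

7

[S [M { [L [S [U if cond then [S [M v := expr]]]]] }]]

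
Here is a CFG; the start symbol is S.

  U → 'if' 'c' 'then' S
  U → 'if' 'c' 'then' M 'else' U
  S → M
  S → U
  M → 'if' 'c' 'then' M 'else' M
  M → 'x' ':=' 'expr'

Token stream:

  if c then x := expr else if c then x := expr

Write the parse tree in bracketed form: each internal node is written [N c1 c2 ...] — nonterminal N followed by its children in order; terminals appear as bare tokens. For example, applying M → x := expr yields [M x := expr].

S
U
if c then M else U
if c then x := expr else U
if c then x := expr else if c then S
if c then x := expr else if c then M
if c then x := expr else if c then x := expr

[S [U if c then [M x := expr] else [U if c then [S [M x := expr]]]]]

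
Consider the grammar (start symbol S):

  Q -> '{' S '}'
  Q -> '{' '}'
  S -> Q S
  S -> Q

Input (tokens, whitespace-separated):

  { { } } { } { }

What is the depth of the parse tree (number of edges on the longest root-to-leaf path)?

4

[S [Q { [S [Q { }]] }] [S [Q { }] [S [Q { }]]]]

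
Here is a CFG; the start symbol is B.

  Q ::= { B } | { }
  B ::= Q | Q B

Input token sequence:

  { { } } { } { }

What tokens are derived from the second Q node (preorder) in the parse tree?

{ }

[B [Q { [B [Q { }]] }] [B [Q { }] [B [Q { }]]]]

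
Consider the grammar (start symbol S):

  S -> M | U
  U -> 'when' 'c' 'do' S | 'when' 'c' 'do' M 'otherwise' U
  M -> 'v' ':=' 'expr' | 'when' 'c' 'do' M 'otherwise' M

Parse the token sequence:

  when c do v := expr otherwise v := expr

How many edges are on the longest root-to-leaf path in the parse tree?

[S [M when c do [M v := expr] otherwise [M v := expr]]]

3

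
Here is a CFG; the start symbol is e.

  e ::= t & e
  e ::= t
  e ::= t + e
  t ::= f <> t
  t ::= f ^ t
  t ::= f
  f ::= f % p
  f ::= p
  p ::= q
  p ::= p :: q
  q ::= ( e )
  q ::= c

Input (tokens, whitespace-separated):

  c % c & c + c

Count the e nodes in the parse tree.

3

[e [t [f [f [p [q c]]] % [p [q c]]]] & [e [t [f [p [q c]]]] + [e [t [f [p [q c]]]]]]]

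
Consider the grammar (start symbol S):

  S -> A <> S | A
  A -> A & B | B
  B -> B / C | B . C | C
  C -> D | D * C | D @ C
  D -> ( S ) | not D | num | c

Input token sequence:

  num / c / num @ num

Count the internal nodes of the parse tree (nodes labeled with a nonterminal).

13

[S [A [B [B [B [C [D num]]] / [C [D c]]] / [C [D num] @ [C [D num]]]]]]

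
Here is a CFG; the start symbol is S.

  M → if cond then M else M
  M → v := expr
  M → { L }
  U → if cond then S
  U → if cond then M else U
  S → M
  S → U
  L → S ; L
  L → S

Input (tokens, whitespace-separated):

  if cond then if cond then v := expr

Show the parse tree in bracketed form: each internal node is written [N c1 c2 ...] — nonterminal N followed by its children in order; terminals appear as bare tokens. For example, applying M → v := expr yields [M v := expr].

S
U
if cond then S
if cond then U
if cond then if cond then S
if cond then if cond then M
if cond then if cond then v := expr

[S [U if cond then [S [U if cond then [S [M v := expr]]]]]]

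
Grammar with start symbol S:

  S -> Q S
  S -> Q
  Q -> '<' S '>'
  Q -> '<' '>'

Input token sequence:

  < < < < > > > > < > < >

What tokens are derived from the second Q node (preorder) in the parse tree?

[S [Q < [S [Q < [S [Q < [S [Q < >]] >]] >]] >] [S [Q < >] [S [Q < >]]]]

< < < > > >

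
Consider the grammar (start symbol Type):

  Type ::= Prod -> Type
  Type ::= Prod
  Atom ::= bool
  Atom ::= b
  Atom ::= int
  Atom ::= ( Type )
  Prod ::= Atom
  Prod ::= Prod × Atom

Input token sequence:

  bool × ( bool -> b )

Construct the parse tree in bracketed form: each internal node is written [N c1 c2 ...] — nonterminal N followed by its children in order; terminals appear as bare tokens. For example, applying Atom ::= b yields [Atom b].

[Type [Prod [Prod [Atom bool]] × [Atom ( [Type [Prod [Atom bool]] -> [Type [Prod [Atom b]]]] )]]]

Type
Prod
Prod × Atom
Atom × Atom
bool × Atom
bool × ( Type )
bool × ( Prod -> Type )
bool × ( Atom -> Type )
bool × ( bool -> Type )
bool × ( bool -> Prod )
bool × ( bool -> Atom )
bool × ( bool -> b )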